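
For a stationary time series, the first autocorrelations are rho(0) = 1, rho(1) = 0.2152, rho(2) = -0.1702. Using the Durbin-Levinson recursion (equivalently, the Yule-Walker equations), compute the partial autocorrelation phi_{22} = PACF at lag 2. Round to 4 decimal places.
\phi_{22} = -0.2270

The PACF at lag k is phi_{kk}, the last component of the solution
to the Yule-Walker system G_k phi = r_k where
  (G_k)_{ij} = rho(|i - j|), (r_k)_i = rho(i), i,j = 1..k.
Equivalently, Durbin-Levinson gives phi_{kk} iteratively:
  phi_{11} = rho(1)
  phi_{kk} = [rho(k) - sum_{j=1..k-1} phi_{k-1,j} rho(k-j)]
            / [1 - sum_{j=1..k-1} phi_{k-1,j} rho(j)],
  phi_{k,j} = phi_{k-1,j} - phi_{kk} phi_{k-1,k-j},  j = 1..k-1.
Step k = 1:
  phi_11 = rho(1) = 0.2152.
Step k = 2:
  phi_22 = [rho(2) - phi_11 rho(1)] / [1 - phi_11 rho(1)] = [-0.1702 - (0.2152)(0.2152)] / [1 - (0.2152)(0.2152)]
         = -0.21651104 / 0.95368896 = -0.227.
Therefore phi_{22} = -0.2270.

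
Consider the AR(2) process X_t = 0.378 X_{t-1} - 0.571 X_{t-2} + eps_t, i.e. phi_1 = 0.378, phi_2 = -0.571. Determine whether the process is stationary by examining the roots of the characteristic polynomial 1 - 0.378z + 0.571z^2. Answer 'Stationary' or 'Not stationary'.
\text{Stationary}

The AR(p) characteristic polynomial is P(z) = 1 - 0.378z + 0.571z^2.
Stationarity requires all roots to lie outside the unit circle, i.e. |z| > 1 for every root.
Set 1 + (-0.378) z + (0.571) z^2 = 0, i.e. a z^2 + b z + c = 0 with a = 0.571, b = -0.378, c = 1.
Discriminant D = b^2 - 4ac = (-0.378)^2 - 4*(0.571)*1 = 0.142884 - (2.284) = -2.141116.
D < 0, so the roots are the complex-conjugate pair z = (-b +/- i sqrt(-D)) / (2a) = 0.331 +/- 1.2813i.
For a conjugate pair |z|^2 = z * conj(z) = (product of roots) = c/a = 1/(0.571) = 1.751313, so |z| = sqrt(1.751313) = 1.3234 for both roots.
Moduli of all roots: 1.3234, 1.3234.
All moduli strictly greater than 1? Yes.
Verdict: Stationary.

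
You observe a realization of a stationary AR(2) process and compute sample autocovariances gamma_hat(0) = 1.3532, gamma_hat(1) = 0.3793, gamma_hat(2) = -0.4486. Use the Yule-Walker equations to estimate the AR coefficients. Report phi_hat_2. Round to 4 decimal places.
\hat\phi_{2} = -0.4450

The Yule-Walker equations for an AR(p) process read, in matrix form,
  Gamma_p phi = r_p,   with   (Gamma_p)_{ij} = gamma(|i - j|),
                       (r_p)_i = gamma(i),   i,j = 1..p.
Substitute the sample gammas (Toeplitz matrix and right-hand side of size 2):
  Gamma_p = [[1.3532, 0.3793], [0.3793, 1.3532]]
  r_p     = [0.3793, -0.4486]
Written out:
  1.3532 phi_1 + 0.3793 phi_2 = 0.3793
  0.3793 phi_1 + 1.3532 phi_2 = -0.4486
Solve by Cramer's rule:
  det = gamma(0)^2 - gamma(1)^2 = (1.3532)^2 - (0.3793)^2 = 1.83115024 - 0.14386849 = 1.68728175
  phi_hat_1 = [gamma(1) gamma(0) - gamma(1) gamma(2)] / det = [(0.3793)(1.3532) - (0.3793)(-0.4486)] / 1.68728175 = 0.68342274 / 1.68728175 = 0.405
  phi_hat_2 = [gamma(0) gamma(2) - gamma(1)^2] / det = [(1.3532)(-0.4486) - (0.3793)^2] / 1.68728175 = -0.75091401 / 1.68728175 = -0.445
So phi_hat = [0.4050, -0.4450].
Therefore phi_hat_2 = -0.4450.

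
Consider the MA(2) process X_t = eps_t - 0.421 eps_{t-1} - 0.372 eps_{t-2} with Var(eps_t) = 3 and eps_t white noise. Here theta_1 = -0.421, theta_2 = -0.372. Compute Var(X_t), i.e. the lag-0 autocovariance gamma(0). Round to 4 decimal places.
\gamma(0) = 3.9469

For an MA(q) process X_t = eps_t + sum_i theta_i eps_{t-i} with
Var(eps_t) = sigma^2, the variance is
  gamma(0) = sigma^2 * (1 + sum_i theta_i^2).
  sum_i theta_i^2 = (-0.421)^2 + (-0.372)^2 = 0.177241 + 0.138384 = 0.315625.
  gamma(0) = 3 * (1 + 0.315625) = 3 * 1.315625 = 3.946875, which rounds to 3.9469.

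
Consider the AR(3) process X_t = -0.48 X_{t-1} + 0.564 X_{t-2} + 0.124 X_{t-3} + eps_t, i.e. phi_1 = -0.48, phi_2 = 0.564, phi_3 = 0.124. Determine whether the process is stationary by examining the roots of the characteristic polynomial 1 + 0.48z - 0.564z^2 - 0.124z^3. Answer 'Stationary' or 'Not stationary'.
\text{Stationary}

The AR(p) characteristic polynomial is P(z) = 1 + 0.48z - 0.564z^2 - 0.124z^3.
Stationarity requires all roots to lie outside the unit circle, i.e. |z| > 1 for every root.
Degree 3: look for a simple real root z0 first, then factor out (1 - z/z0) and solve the remaining quadratic.
Testing z0 = -5: P(-5) = 1 + (0.48)(-5) + (-0.564)(-5)^2 + (-0.124)(-5)^3
  = 1 + (-2.4) + (-14.1) + (15.5) = 0.  So z_0 = -5 is a root, |z_0| = 5.
Divide out the factor (1 + 0.2 z) = (1 - z/z0) (since 1/z0 = -0.2):
  P(z) = (1 + 0.2 z)(1 + (0.28) z + (-0.62) z^2)
  [check: z-coef 0.28 - (-0.2) = 0.48; z^2-coef -0.62 - (-0.2)(0.28) = -0.564; z^3-coef -(-0.2)(-0.62) = -0.124.]
Remaining roots from the quadratic factor 1 + (0.28) z + (-0.62) z^2:
  Set 1 + (0.28) z + (-0.62) z^2 = 0, i.e. a z^2 + b z + c = 0 with a = -0.62, b = 0.28, c = 1.
  Discriminant D = b^2 - 4ac = (0.28)^2 - 4*(-0.62)*1 = 0.0784 - (-2.48) = 2.5584.
  D >= 0, so the roots are real: z = (-b +/- sqrt(D)) / (2a) = (-0.28 +/- 1.5995) / (-1.24).
    z_1 = (-0.28 + 1.5995) / (-1.24) = -1.0641,   |z_1| = 1.0641.
    z_2 = (-0.28 - 1.5995) / (-1.24) = 1.5157,   |z_2| = 1.5157.
Moduli of all roots: 5.0000, 1.0641, 1.5157.
All moduli strictly greater than 1? Yes.
Verdict: Stationary.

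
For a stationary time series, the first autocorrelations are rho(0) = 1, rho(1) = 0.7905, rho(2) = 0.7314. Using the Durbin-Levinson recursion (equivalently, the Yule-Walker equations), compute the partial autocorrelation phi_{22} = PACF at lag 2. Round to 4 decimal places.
\phi_{22} = 0.2839

The PACF at lag k is phi_{kk}, the last component of the solution
to the Yule-Walker system G_k phi = r_k where
  (G_k)_{ij} = rho(|i - j|), (r_k)_i = rho(i), i,j = 1..k.
Equivalently, Durbin-Levinson gives phi_{kk} iteratively:
  phi_{11} = rho(1)
  phi_{kk} = [rho(k) - sum_{j=1..k-1} phi_{k-1,j} rho(k-j)]
            / [1 - sum_{j=1..k-1} phi_{k-1,j} rho(j)],
  phi_{k,j} = phi_{k-1,j} - phi_{kk} phi_{k-1,k-j},  j = 1..k-1.
Step k = 1:
  phi_11 = rho(1) = 0.7905.
Step k = 2:
  phi_22 = [rho(2) - phi_11 rho(1)] / [1 - phi_11 rho(1)] = [0.7314 - (0.7905)(0.7905)] / [1 - (0.7905)(0.7905)]
         = 0.10650975 / 0.37510975 = 0.2839.
Therefore phi_{22} = 0.2839.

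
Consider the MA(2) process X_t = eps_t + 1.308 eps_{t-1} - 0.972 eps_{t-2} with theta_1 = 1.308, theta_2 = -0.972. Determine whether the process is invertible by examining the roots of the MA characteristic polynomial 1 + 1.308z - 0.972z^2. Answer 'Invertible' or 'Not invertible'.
\text{Not invertible}

The MA(q) characteristic polynomial is P(z) = 1 + 1.308z - 0.972z^2.
Invertibility requires all roots to lie outside the unit circle, i.e. |z| > 1 for every root.
Set 1 + (1.308) z + (-0.972) z^2 = 0, i.e. a z^2 + b z + c = 0 with a = -0.972, b = 1.308, c = 1.
Discriminant D = b^2 - 4ac = (1.308)^2 - 4*(-0.972)*1 = 1.710864 - (-3.888) = 5.598864.
D >= 0, so the roots are real: z = (-b +/- sqrt(D)) / (2a) = (-1.308 +/- 2.366192) / (-1.944).
  z_1 = (-1.308 + 2.366192) / (-1.944) = -0.5443,   |z_1| = 0.5443.
  z_2 = (-1.308 - 2.366192) / (-1.944) = 1.89,   |z_2| = 1.89.
Moduli of all roots: 0.5443, 1.8900.
All moduli strictly greater than 1? No.
Verdict: Not invertible.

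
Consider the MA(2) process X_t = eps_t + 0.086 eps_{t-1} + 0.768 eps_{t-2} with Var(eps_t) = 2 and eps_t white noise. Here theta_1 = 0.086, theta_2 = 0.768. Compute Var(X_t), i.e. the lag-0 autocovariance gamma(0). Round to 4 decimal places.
\gamma(0) = 3.1944

For an MA(q) process X_t = eps_t + sum_i theta_i eps_{t-i} with
Var(eps_t) = sigma^2, the variance is
  gamma(0) = sigma^2 * (1 + sum_i theta_i^2).
  sum_i theta_i^2 = (0.086)^2 + (0.768)^2 = 0.007396 + 0.589824 = 0.59722.
  gamma(0) = 2 * (1 + 0.59722) = 2 * 1.59722 = 3.19444, which rounds to 3.1944.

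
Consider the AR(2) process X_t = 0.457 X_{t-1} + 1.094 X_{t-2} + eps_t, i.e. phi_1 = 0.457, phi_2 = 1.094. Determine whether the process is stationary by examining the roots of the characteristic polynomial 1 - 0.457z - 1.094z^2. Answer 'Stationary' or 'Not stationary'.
\text{Not stationary}

The AR(p) characteristic polynomial is P(z) = 1 - 0.457z - 1.094z^2.
Stationarity requires all roots to lie outside the unit circle, i.e. |z| > 1 for every root.
Set 1 + (-0.457) z + (-1.094) z^2 = 0, i.e. a z^2 + b z + c = 0 with a = -1.094, b = -0.457, c = 1.
Discriminant D = b^2 - 4ac = (-0.457)^2 - 4*(-1.094)*1 = 0.208849 - (-4.376) = 4.584849.
D >= 0, so the roots are real: z = (-b +/- sqrt(D)) / (2a) = (0.457 +/- 2.141226) / (-2.188).
  z_1 = (0.457 + 2.141226) / (-2.188) = -1.1875,   |z_1| = 1.1875.
  z_2 = (0.457 - 2.141226) / (-2.188) = 0.7698,   |z_2| = 0.7698.
Moduli of all roots: 1.1875, 0.7698.
All moduli strictly greater than 1? No.
Verdict: Not stationary.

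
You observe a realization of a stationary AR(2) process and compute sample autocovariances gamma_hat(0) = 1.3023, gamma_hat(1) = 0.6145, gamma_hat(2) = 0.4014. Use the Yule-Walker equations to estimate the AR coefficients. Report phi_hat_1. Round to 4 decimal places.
\hat\phi_{1} = 0.4199

The Yule-Walker equations for an AR(p) process read, in matrix form,
  Gamma_p phi = r_p,   with   (Gamma_p)_{ij} = gamma(|i - j|),
                       (r_p)_i = gamma(i),   i,j = 1..p.
Substitute the sample gammas (Toeplitz matrix and right-hand side of size 2):
  Gamma_p = [[1.3023, 0.6145], [0.6145, 1.3023]]
  r_p     = [0.6145, 0.4014]
Written out:
  1.3023 phi_1 + 0.6145 phi_2 = 0.6145
  0.6145 phi_1 + 1.3023 phi_2 = 0.4014
Solve by Cramer's rule:
  det = gamma(0)^2 - gamma(1)^2 = (1.3023)^2 - (0.6145)^2 = 1.69598529 - 0.37761025 = 1.31837504
  phi_hat_1 = [gamma(1) gamma(0) - gamma(1) gamma(2)] / det = [(0.6145)(1.3023) - (0.6145)(0.4014)] / 1.31837504 = 0.55360305 / 1.31837504 = 0.4199
  phi_hat_2 = [gamma(0) gamma(2) - gamma(1)^2] / det = [(1.3023)(0.4014) - (0.6145)^2] / 1.31837504 = 0.14513297 / 1.31837504 = 0.1101
So phi_hat = [0.4199, 0.1101].
Therefore phi_hat_1 = 0.4199.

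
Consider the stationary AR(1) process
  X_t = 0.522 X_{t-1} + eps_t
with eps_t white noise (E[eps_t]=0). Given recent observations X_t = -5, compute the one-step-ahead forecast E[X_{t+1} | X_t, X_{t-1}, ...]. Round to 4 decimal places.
E[X_{t+1} \mid \mathcal F_t] = -2.6100

For an AR(p) model X_t = c + sum_i phi_i X_{t-i} + eps_t, the
one-step-ahead conditional mean is
  E[X_{t+1} | X_t, ...] = c + sum_i phi_i X_{t+1-i}.
Substitute known values:
  E[X_{t+1} | ...] = (0.522) * (-5)
                   = -2.6100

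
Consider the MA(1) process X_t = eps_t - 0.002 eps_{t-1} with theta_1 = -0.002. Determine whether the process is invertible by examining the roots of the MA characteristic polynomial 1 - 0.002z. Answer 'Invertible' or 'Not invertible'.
\text{Invertible}

The MA(q) characteristic polynomial is P(z) = 1 - 0.002z.
Invertibility requires all roots to lie outside the unit circle, i.e. |z| > 1 for every root.
This is linear in z: 1 + (-0.002) z = 0  =>  z = -1/(-0.002) = 500,  |z| = 500.
Moduli of all roots: 500.0000.
All moduli strictly greater than 1? Yes.
Verdict: Invertible.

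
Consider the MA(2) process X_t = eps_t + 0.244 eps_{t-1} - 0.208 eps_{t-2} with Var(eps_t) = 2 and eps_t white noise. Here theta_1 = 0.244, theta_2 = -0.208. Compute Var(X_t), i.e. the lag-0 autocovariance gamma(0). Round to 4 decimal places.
\gamma(0) = 2.2056

For an MA(q) process X_t = eps_t + sum_i theta_i eps_{t-i} with
Var(eps_t) = sigma^2, the variance is
  gamma(0) = sigma^2 * (1 + sum_i theta_i^2).
  sum_i theta_i^2 = (0.244)^2 + (-0.208)^2 = 0.059536 + 0.043264 = 0.1028.
  gamma(0) = 2 * (1 + 0.1028) = 2 * 1.1028 = 2.2056.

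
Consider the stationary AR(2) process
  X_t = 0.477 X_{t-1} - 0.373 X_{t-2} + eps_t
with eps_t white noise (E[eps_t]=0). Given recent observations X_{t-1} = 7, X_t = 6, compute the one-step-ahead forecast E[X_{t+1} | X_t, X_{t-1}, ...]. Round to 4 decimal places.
E[X_{t+1} \mid \mathcal F_t] = 0.2510

For an AR(p) model X_t = c + sum_i phi_i X_{t-i} + eps_t, the
one-step-ahead conditional mean is
  E[X_{t+1} | X_t, ...] = c + sum_i phi_i X_{t+1-i}.
Substitute known values:
  E[X_{t+1} | ...] = (0.477) * (6) + (-0.373) * (7)
                   = 0.2510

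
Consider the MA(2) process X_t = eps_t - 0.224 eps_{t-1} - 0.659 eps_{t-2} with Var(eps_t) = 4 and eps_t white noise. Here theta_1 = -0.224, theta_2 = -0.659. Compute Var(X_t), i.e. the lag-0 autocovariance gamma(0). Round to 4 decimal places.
\gamma(0) = 5.9378

For an MA(q) process X_t = eps_t + sum_i theta_i eps_{t-i} with
Var(eps_t) = sigma^2, the variance is
  gamma(0) = sigma^2 * (1 + sum_i theta_i^2).
  sum_i theta_i^2 = (-0.224)^2 + (-0.659)^2 = 0.050176 + 0.434281 = 0.484457.
  gamma(0) = 4 * (1 + 0.484457) = 4 * 1.484457 = 5.937828, which rounds to 5.9378.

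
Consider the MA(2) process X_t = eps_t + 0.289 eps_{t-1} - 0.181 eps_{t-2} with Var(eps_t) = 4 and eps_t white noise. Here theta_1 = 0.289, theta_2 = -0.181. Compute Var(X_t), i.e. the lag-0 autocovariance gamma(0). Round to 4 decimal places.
\gamma(0) = 4.4651

For an MA(q) process X_t = eps_t + sum_i theta_i eps_{t-i} with
Var(eps_t) = sigma^2, the variance is
  gamma(0) = sigma^2 * (1 + sum_i theta_i^2).
  sum_i theta_i^2 = (0.289)^2 + (-0.181)^2 = 0.083521 + 0.032761 = 0.116282.
  gamma(0) = 4 * (1 + 0.116282) = 4 * 1.116282 = 4.465128, which rounds to 4.4651.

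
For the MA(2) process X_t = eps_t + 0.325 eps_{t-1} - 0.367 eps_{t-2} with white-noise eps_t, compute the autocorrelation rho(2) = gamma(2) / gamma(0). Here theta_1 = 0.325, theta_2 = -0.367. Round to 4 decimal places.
\rho(2) = -0.2959

For an MA(q) process with theta_0 = 1, the autocovariance is
  gamma(k) = sigma^2 * sum_{i=0..q-k} theta_i * theta_{i+k},
and rho(k) = gamma(k) / gamma(0). Sigma^2 cancels.
  numerator   = (1)*(-0.367) = -0.367.
  denominator = (1)^2 + (0.325)^2 + (-0.367)^2 = 1.240314.
  rho(2) = -0.367 / 1.240314 = -0.2959.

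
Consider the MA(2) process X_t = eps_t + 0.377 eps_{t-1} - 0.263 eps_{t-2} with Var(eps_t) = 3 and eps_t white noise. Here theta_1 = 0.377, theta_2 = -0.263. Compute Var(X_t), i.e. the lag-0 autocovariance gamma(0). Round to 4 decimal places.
\gamma(0) = 3.6339

For an MA(q) process X_t = eps_t + sum_i theta_i eps_{t-i} with
Var(eps_t) = sigma^2, the variance is
  gamma(0) = sigma^2 * (1 + sum_i theta_i^2).
  sum_i theta_i^2 = (0.377)^2 + (-0.263)^2 = 0.142129 + 0.069169 = 0.211298.
  gamma(0) = 3 * (1 + 0.211298) = 3 * 1.211298 = 3.633894, which rounds to 3.6339.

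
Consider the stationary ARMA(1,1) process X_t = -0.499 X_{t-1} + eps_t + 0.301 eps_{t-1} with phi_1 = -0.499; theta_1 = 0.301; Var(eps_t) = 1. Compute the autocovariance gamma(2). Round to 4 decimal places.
\gamma(2) = 0.1118

Multiply the model equation by X_{t-k} and take expectations. With theta_0 = psi_0 = 1 and psi_j the MA(infinity) weights, this gives
  gamma(k) - sum_i phi_i gamma(k-i) = c_k,
  c_k = sigma^2 * sum_{j=k..q} theta_j psi_{j-k}   (c_k = 0 for k > q),
using gamma(-m) = gamma(m).
psi-weights needed (psi_j = theta_j + sum_i phi_i psi_{j-i}):
  psi_1 = theta_1 + phi_1 = 0.301 + (-0.499) = -0.198
Right-hand sides:
  c_0 = sigma^2 (1 + theta_1 psi_1) = 1 * (1 + (0.301)(-0.198)) = 1 * 0.940402 = 0.940402
  c_1 = sigma^2 theta_1 = 1 * (0.301) = 0.301
  c_2 = 0
Equations for k = 0 and k = 1 (AR order 1):
  gamma(0) = phi_1 gamma(1) + c_0
  gamma(1) = phi_1 gamma(0) + c_1
Substituting the second into the first: gamma(0) (1 - phi_1^2) = c_0 + phi_1 c_1, so
  gamma(0) = (c_0 + phi_1 c_1) / (1 - phi_1^2) = (0.940402 + (-0.499)(0.301)) / (1 - (-0.499)^2) = 0.790203 / 0.750999 = 1.052202.
  gamma(1) = phi_1 gamma(0) + c_1 = (-0.499)(1.052202) + (0.301) = -0.224049.
For k = 2 (> q): gamma(2) = phi_1 gamma(1) = (-0.499)(-0.224049) = 0.1118.
Therefore gamma(2) = 0.1118 (to 4 decimal places).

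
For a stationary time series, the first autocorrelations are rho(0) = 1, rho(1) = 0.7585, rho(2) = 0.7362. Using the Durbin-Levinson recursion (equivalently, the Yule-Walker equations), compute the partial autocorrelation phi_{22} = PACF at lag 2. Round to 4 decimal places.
\phi_{22} = 0.3788

The PACF at lag k is phi_{kk}, the last component of the solution
to the Yule-Walker system G_k phi = r_k where
  (G_k)_{ij} = rho(|i - j|), (r_k)_i = rho(i), i,j = 1..k.
Equivalently, Durbin-Levinson gives phi_{kk} iteratively:
  phi_{11} = rho(1)
  phi_{kk} = [rho(k) - sum_{j=1..k-1} phi_{k-1,j} rho(k-j)]
            / [1 - sum_{j=1..k-1} phi_{k-1,j} rho(j)],
  phi_{k,j} = phi_{k-1,j} - phi_{kk} phi_{k-1,k-j},  j = 1..k-1.
Step k = 1:
  phi_11 = rho(1) = 0.7585.
Step k = 2:
  phi_22 = [rho(2) - phi_11 rho(1)] / [1 - phi_11 rho(1)] = [0.7362 - (0.7585)(0.7585)] / [1 - (0.7585)(0.7585)]
         = 0.16087775 / 0.42467775 = 0.3788.
Therefore phi_{22} = 0.3788.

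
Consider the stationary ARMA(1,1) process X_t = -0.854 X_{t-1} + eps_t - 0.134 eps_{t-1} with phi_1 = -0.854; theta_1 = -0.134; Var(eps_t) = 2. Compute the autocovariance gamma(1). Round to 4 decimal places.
\gamma(1) = -8.1354

Multiply the model equation by X_{t-k} and take expectations. With theta_0 = psi_0 = 1 and psi_j the MA(infinity) weights, this gives
  gamma(k) - sum_i phi_i gamma(k-i) = c_k,
  c_k = sigma^2 * sum_{j=k..q} theta_j psi_{j-k}   (c_k = 0 for k > q),
using gamma(-m) = gamma(m).
psi-weights needed (psi_j = theta_j + sum_i phi_i psi_{j-i}):
  psi_1 = theta_1 + phi_1 = -0.134 + (-0.854) = -0.988
Right-hand sides:
  c_0 = sigma^2 (1 + theta_1 psi_1) = 2 * (1 + (-0.134)(-0.988)) = 2 * 1.132392 = 2.264784
  c_1 = sigma^2 theta_1 = 2 * (-0.134) = -0.268
  c_2 = 0
Equations for k = 0 and k = 1 (AR order 1):
  gamma(0) = phi_1 gamma(1) + c_0
  gamma(1) = phi_1 gamma(0) + c_1
Substituting the second into the first: gamma(0) (1 - phi_1^2) = c_0 + phi_1 c_1, so
  gamma(0) = (c_0 + phi_1 c_1) / (1 - phi_1^2) = (2.264784 + (-0.854)(-0.268)) / (1 - (-0.854)^2) = 2.493656 / 0.270684 = 9.212425.
  gamma(1) = phi_1 gamma(0) + c_1 = (-0.854)(9.212425) + (-0.268) = -8.135411.
Therefore gamma(1) = -8.1354 (to 4 decimal places).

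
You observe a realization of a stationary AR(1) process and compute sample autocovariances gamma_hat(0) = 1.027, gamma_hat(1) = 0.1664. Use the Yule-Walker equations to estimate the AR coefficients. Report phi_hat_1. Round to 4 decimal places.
\hat\phi_{1} = 0.1620

The Yule-Walker equations for an AR(p) process read, in matrix form,
  Gamma_p phi = r_p,   with   (Gamma_p)_{ij} = gamma(|i - j|),
                       (r_p)_i = gamma(i),   i,j = 1..p.
Substitute the sample gammas (Toeplitz matrix and right-hand side of size 1):
  Gamma_p = [[1.027]]
  r_p     = [0.1664]
With p = 1 this is the single equation gamma(0) phi_1 = gamma(1):
  phi_hat_1 = gamma(1) / gamma(0) = 0.1664 / 1.027 = 0.1620.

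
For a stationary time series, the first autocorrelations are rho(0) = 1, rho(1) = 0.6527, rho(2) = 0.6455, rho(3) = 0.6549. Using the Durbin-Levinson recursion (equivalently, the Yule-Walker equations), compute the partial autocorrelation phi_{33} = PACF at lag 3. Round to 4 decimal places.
\phi_{33} = 0.2961

The PACF at lag k is phi_{kk}, the last component of the solution
to the Yule-Walker system G_k phi = r_k where
  (G_k)_{ij} = rho(|i - j|), (r_k)_i = rho(i), i,j = 1..k.
Equivalently, Durbin-Levinson gives phi_{kk} iteratively:
  phi_{11} = rho(1)
  phi_{kk} = [rho(k) - sum_{j=1..k-1} phi_{k-1,j} rho(k-j)]
            / [1 - sum_{j=1..k-1} phi_{k-1,j} rho(j)],
  phi_{k,j} = phi_{k-1,j} - phi_{kk} phi_{k-1,k-j},  j = 1..k-1.
Step k = 1:
  phi_11 = rho(1) = 0.6527.
Step k = 2:
  phi_22 = [rho(2) - phi_11 rho(1)] / [1 - phi_11 rho(1)] = [0.6455 - (0.6527)(0.6527)] / [1 - (0.6527)(0.6527)]
         = 0.21948271 / 0.57398271 = 0.382386.
  Update: phi_21 = phi_11 - phi_22 phi_11 = 0.6527 - (0.382386)(0.6527) = 0.403117.
Step k = 3:
  phi_33 = [rho(3) - phi_21 rho(2) - phi_22 rho(1)] / [1 - phi_21 rho(1) - phi_22 rho(2)]
    numerator   = 0.6549 - (0.403117)(0.6455) - (0.382386)(0.6527) = 0.14510495
    denominator = 1 - (0.403117)(0.6527) - (0.382386)(0.6455) = 0.49005569
  phi_33 = 0.14510495 / 0.49005569 = 0.2961.
Therefore phi_{33} = 0.2961.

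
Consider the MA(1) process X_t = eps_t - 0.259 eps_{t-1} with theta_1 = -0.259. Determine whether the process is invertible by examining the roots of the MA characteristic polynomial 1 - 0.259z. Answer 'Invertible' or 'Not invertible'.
\text{Invertible}

The MA(q) characteristic polynomial is P(z) = 1 - 0.259z.
Invertibility requires all roots to lie outside the unit circle, i.e. |z| > 1 for every root.
This is linear in z: 1 + (-0.259) z = 0  =>  z = -1/(-0.259) = 3.861004,  |z| = 3.861004.
Moduli of all roots: 3.8610.
All moduli strictly greater than 1? Yes.
Verdict: Invertible.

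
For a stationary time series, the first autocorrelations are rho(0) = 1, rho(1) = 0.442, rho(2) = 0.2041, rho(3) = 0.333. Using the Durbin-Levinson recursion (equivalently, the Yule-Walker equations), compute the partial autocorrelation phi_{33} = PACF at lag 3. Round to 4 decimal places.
\phi_{33} = 0.2970

The PACF at lag k is phi_{kk}, the last component of the solution
to the Yule-Walker system G_k phi = r_k where
  (G_k)_{ij} = rho(|i - j|), (r_k)_i = rho(i), i,j = 1..k.
Equivalently, Durbin-Levinson gives phi_{kk} iteratively:
  phi_{11} = rho(1)
  phi_{kk} = [rho(k) - sum_{j=1..k-1} phi_{k-1,j} rho(k-j)]
            / [1 - sum_{j=1..k-1} phi_{k-1,j} rho(j)],
  phi_{k,j} = phi_{k-1,j} - phi_{kk} phi_{k-1,k-j},  j = 1..k-1.
Step k = 1:
  phi_11 = rho(1) = 0.442.
Step k = 2:
  phi_22 = [rho(2) - phi_11 rho(1)] / [1 - phi_11 rho(1)] = [0.2041 - (0.442)(0.442)] / [1 - (0.442)(0.442)]
         = 0.008736 / 0.804636 = 0.010857.
  Update: phi_21 = phi_11 - phi_22 phi_11 = 0.442 - (0.010857)(0.442) = 0.437201.
Step k = 3:
  phi_33 = [rho(3) - phi_21 rho(2) - phi_22 rho(1)] / [1 - phi_21 rho(1) - phi_22 rho(2)]
    numerator   = 0.333 - (0.437201)(0.2041) - (0.010857)(0.442) = 0.23896841
    denominator = 1 - (0.437201)(0.442) - (0.010857)(0.2041) = 0.80454115
  phi_33 = 0.23896841 / 0.80454115 = 0.297.
Therefore phi_{33} = 0.2970.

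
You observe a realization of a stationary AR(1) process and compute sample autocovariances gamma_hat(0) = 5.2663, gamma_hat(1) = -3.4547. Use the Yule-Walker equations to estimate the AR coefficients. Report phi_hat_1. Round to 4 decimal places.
\hat\phi_{1} = -0.6560

The Yule-Walker equations for an AR(p) process read, in matrix form,
  Gamma_p phi = r_p,   with   (Gamma_p)_{ij} = gamma(|i - j|),
                       (r_p)_i = gamma(i),   i,j = 1..p.
Substitute the sample gammas (Toeplitz matrix and right-hand side of size 1):
  Gamma_p = [[5.2663]]
  r_p     = [-3.4547]
With p = 1 this is the single equation gamma(0) phi_1 = gamma(1):
  phi_hat_1 = gamma(1) / gamma(0) = -3.4547 / 5.2663 = -0.6560.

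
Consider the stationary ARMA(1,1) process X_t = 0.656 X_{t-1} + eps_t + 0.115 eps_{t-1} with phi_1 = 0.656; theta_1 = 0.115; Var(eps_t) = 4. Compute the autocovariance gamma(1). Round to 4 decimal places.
\gamma(1) = 5.8221

Multiply the model equation by X_{t-k} and take expectations. With theta_0 = psi_0 = 1 and psi_j the MA(infinity) weights, this gives
  gamma(k) - sum_i phi_i gamma(k-i) = c_k,
  c_k = sigma^2 * sum_{j=k..q} theta_j psi_{j-k}   (c_k = 0 for k > q),
using gamma(-m) = gamma(m).
psi-weights needed (psi_j = theta_j + sum_i phi_i psi_{j-i}):
  psi_1 = theta_1 + phi_1 = 0.115 + (0.656) = 0.771
Right-hand sides:
  c_0 = sigma^2 (1 + theta_1 psi_1) = 4 * (1 + (0.115)(0.771)) = 4 * 1.088665 = 4.35466
  c_1 = sigma^2 theta_1 = 4 * (0.115) = 0.46
  c_2 = 0
Equations for k = 0 and k = 1 (AR order 1):
  gamma(0) = phi_1 gamma(1) + c_0
  gamma(1) = phi_1 gamma(0) + c_1
Substituting the second into the first: gamma(0) (1 - phi_1^2) = c_0 + phi_1 c_1, so
  gamma(0) = (c_0 + phi_1 c_1) / (1 - phi_1^2) = (4.35466 + (0.656)(0.46)) / (1 - (0.656)^2) = 4.65642 / 0.569664 = 8.173976.
  gamma(1) = phi_1 gamma(0) + c_1 = (0.656)(8.173976) + (0.46) = 5.822128.
Therefore gamma(1) = 5.8221 (to 4 decimal places).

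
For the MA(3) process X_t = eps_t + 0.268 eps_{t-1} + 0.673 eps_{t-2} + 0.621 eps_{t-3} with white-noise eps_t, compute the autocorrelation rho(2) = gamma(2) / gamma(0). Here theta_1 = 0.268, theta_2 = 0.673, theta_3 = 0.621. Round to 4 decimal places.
\rho(2) = 0.4394

For an MA(q) process with theta_0 = 1, the autocovariance is
  gamma(k) = sigma^2 * sum_{i=0..q-k} theta_i * theta_{i+k},
and rho(k) = gamma(k) / gamma(0). Sigma^2 cancels.
  numerator   = (1)*(0.673) + (0.268)*(0.621) = 0.839428.
  denominator = (1)^2 + (0.268)^2 + (0.673)^2 + (0.621)^2 = 1.910394.
  rho(2) = 0.839428 / 1.910394 = 0.4394.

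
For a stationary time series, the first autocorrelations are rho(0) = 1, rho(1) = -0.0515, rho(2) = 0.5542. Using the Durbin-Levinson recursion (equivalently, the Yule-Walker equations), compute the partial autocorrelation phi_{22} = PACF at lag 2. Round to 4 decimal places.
\phi_{22} = 0.5530

The PACF at lag k is phi_{kk}, the last component of the solution
to the Yule-Walker system G_k phi = r_k where
  (G_k)_{ij} = rho(|i - j|), (r_k)_i = rho(i), i,j = 1..k.
Equivalently, Durbin-Levinson gives phi_{kk} iteratively:
  phi_{11} = rho(1)
  phi_{kk} = [rho(k) - sum_{j=1..k-1} phi_{k-1,j} rho(k-j)]
            / [1 - sum_{j=1..k-1} phi_{k-1,j} rho(j)],
  phi_{k,j} = phi_{k-1,j} - phi_{kk} phi_{k-1,k-j},  j = 1..k-1.
Step k = 1:
  phi_11 = rho(1) = -0.0515.
Step k = 2:
  phi_22 = [rho(2) - phi_11 rho(1)] / [1 - phi_11 rho(1)] = [0.5542 - (-0.0515)(-0.0515)] / [1 - (-0.0515)(-0.0515)]
         = 0.55154775 / 0.99734775 = 0.553.
Therefore phi_{22} = 0.5530.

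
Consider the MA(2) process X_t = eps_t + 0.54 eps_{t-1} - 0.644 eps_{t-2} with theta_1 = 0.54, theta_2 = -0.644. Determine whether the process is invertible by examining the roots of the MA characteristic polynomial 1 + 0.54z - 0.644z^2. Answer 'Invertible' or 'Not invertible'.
\text{Not invertible}

The MA(q) characteristic polynomial is P(z) = 1 + 0.54z - 0.644z^2.
Invertibility requires all roots to lie outside the unit circle, i.e. |z| > 1 for every root.
Set 1 + (0.54) z + (-0.644) z^2 = 0, i.e. a z^2 + b z + c = 0 with a = -0.644, b = 0.54, c = 1.
Discriminant D = b^2 - 4ac = (0.54)^2 - 4*(-0.644)*1 = 0.2916 - (-2.576) = 2.8676.
D >= 0, so the roots are real: z = (-b +/- sqrt(D)) / (2a) = (-0.54 +/- 1.693399) / (-1.288).
  z_1 = (-0.54 + 1.693399) / (-1.288) = -0.8955,   |z_1| = 0.8955.
  z_2 = (-0.54 - 1.693399) / (-1.288) = 1.734,   |z_2| = 1.734.
Moduli of all roots: 0.8955, 1.7340.
All moduli strictly greater than 1? No.
Verdict: Not invertible.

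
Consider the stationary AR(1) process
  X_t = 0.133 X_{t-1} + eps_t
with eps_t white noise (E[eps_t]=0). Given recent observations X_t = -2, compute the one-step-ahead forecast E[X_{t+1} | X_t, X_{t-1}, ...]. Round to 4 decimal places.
E[X_{t+1} \mid \mathcal F_t] = -0.2660

For an AR(p) model X_t = c + sum_i phi_i X_{t-i} + eps_t, the
one-step-ahead conditional mean is
  E[X_{t+1} | X_t, ...] = c + sum_i phi_i X_{t+1-i}.
Substitute known values:
  E[X_{t+1} | ...] = (0.133) * (-2)
                   = -0.2660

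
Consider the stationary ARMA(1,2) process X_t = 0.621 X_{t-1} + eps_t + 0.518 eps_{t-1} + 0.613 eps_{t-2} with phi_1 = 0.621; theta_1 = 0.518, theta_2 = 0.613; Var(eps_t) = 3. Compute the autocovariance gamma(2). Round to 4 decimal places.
\gamma(2) = 10.0454

Multiply the model equation by X_{t-k} and take expectations. With theta_0 = psi_0 = 1 and psi_j the MA(infinity) weights, this gives
  gamma(k) - sum_i phi_i gamma(k-i) = c_k,
  c_k = sigma^2 * sum_{j=k..q} theta_j psi_{j-k}   (c_k = 0 for k > q),
using gamma(-m) = gamma(m).
psi-weights needed (psi_j = theta_j + sum_i phi_i psi_{j-i}):
  psi_1 = theta_1 + phi_1 = 0.518 + (0.621) = 1.139
  psi_2 = theta_2 + phi_1 psi_1 = 0.613 + (0.621)(1.139) = 1.320319
Right-hand sides:
  c_0 = sigma^2 (1 + theta_1 psi_1 + theta_2 psi_2) = 3 * (1 + (0.518)(1.139) + (0.613)(1.320319)) = 3 * 2.399358 = 7.198073
  c_1 = sigma^2 (theta_1 + theta_2 psi_1) = 3 * (0.518 + (0.613)(1.139)) = 3.648621
  c_2 = sigma^2 theta_2 = 3 * (0.613) = 1.839
Equations for k = 0 and k = 1 (AR order 1):
  gamma(0) = phi_1 gamma(1) + c_0
  gamma(1) = phi_1 gamma(0) + c_1
Substituting the second into the first: gamma(0) (1 - phi_1^2) = c_0 + phi_1 c_1, so
  gamma(0) = (c_0 + phi_1 c_1) / (1 - phi_1^2) = (7.198073 + (0.621)(3.648621)) / (1 - (0.621)^2) = 9.463866 / 0.614359 = 15.404456.
  gamma(1) = phi_1 gamma(0) + c_1 = (0.621)(15.404456) + (3.648621) = 13.214788.
For k = 2: gamma(2) = phi_1 gamma(1) + c_2
  = (0.621)(13.214788) + (1.839) = 10.045384.
Therefore gamma(2) = 10.0454 (to 4 decimal places).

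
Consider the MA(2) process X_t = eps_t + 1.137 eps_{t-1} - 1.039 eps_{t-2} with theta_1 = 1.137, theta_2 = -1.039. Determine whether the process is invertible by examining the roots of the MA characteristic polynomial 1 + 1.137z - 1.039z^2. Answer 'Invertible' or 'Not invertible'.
\text{Not invertible}

The MA(q) characteristic polynomial is P(z) = 1 + 1.137z - 1.039z^2.
Invertibility requires all roots to lie outside the unit circle, i.e. |z| > 1 for every root.
Set 1 + (1.137) z + (-1.039) z^2 = 0, i.e. a z^2 + b z + c = 0 with a = -1.039, b = 1.137, c = 1.
Discriminant D = b^2 - 4ac = (1.137)^2 - 4*(-1.039)*1 = 1.292769 - (-4.156) = 5.448769.
D >= 0, so the roots are real: z = (-b +/- sqrt(D)) / (2a) = (-1.137 +/- 2.33426) / (-2.078).
  z_1 = (-1.137 + 2.33426) / (-2.078) = -0.5762,   |z_1| = 0.5762.
  z_2 = (-1.137 - 2.33426) / (-2.078) = 1.6705,   |z_2| = 1.6705.
Moduli of all roots: 0.5762, 1.6705.
All moduli strictly greater than 1? No.
Verdict: Not invertible.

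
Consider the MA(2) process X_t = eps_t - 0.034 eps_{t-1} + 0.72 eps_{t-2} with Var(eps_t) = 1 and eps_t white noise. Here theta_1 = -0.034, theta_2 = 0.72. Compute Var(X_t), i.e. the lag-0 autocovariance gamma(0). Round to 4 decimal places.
\gamma(0) = 1.5196

For an MA(q) process X_t = eps_t + sum_i theta_i eps_{t-i} with
Var(eps_t) = sigma^2, the variance is
  gamma(0) = sigma^2 * (1 + sum_i theta_i^2).
  sum_i theta_i^2 = (-0.034)^2 + (0.72)^2 = 0.001156 + 0.5184 = 0.519556.
  gamma(0) = 1 * (1 + 0.519556) = 1 * 1.519556 = 1.519556, which rounds to 1.5196.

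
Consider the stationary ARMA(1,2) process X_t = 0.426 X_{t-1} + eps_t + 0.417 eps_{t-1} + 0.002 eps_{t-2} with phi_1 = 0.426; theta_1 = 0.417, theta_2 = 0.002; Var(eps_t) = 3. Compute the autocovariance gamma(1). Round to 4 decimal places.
\gamma(1) = 3.6459

Multiply the model equation by X_{t-k} and take expectations. With theta_0 = psi_0 = 1 and psi_j the MA(infinity) weights, this gives
  gamma(k) - sum_i phi_i gamma(k-i) = c_k,
  c_k = sigma^2 * sum_{j=k..q} theta_j psi_{j-k}   (c_k = 0 for k > q),
using gamma(-m) = gamma(m).
psi-weights needed (psi_j = theta_j + sum_i phi_i psi_{j-i}):
  psi_1 = theta_1 + phi_1 = 0.417 + (0.426) = 0.843
  psi_2 = theta_2 + phi_1 psi_1 = 0.002 + (0.426)(0.843) = 0.361118
Right-hand sides:
  c_0 = sigma^2 (1 + theta_1 psi_1 + theta_2 psi_2) = 3 * (1 + (0.417)(0.843) + (0.002)(0.361118)) = 3 * 1.352253 = 4.05676
  c_1 = sigma^2 (theta_1 + theta_2 psi_1) = 3 * (0.417 + (0.002)(0.843)) = 1.256058
  c_2 = sigma^2 theta_2 = 3 * (0.002) = 0.006
Equations for k = 0 and k = 1 (AR order 1):
  gamma(0) = phi_1 gamma(1) + c_0
  gamma(1) = phi_1 gamma(0) + c_1
Substituting the second into the first: gamma(0) (1 - phi_1^2) = c_0 + phi_1 c_1, so
  gamma(0) = (c_0 + phi_1 c_1) / (1 - phi_1^2) = (4.05676 + (0.426)(1.256058)) / (1 - (0.426)^2) = 4.59184 / 0.818524 = 5.609903.
  gamma(1) = phi_1 gamma(0) + c_1 = (0.426)(5.609903) + (1.256058) = 3.645877.
Therefore gamma(1) = 3.6459 (to 4 decimal places).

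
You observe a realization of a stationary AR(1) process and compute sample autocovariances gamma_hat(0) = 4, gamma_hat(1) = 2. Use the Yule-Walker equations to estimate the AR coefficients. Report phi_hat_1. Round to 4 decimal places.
\hat\phi_{1} = 0.5000

The Yule-Walker equations for an AR(p) process read, in matrix form,
  Gamma_p phi = r_p,   with   (Gamma_p)_{ij} = gamma(|i - j|),
                       (r_p)_i = gamma(i),   i,j = 1..p.
Substitute the sample gammas (Toeplitz matrix and right-hand side of size 1):
  Gamma_p = [[4.0]]
  r_p     = [2.0]
With p = 1 this is the single equation gamma(0) phi_1 = gamma(1):
  phi_hat_1 = gamma(1) / gamma(0) = 2 / 4 = 0.5000.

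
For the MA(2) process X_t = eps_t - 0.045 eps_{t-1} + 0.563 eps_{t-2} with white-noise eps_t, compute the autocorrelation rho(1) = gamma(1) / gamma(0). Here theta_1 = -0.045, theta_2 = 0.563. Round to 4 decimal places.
\rho(1) = -0.0533

For an MA(q) process with theta_0 = 1, the autocovariance is
  gamma(k) = sigma^2 * sum_{i=0..q-k} theta_i * theta_{i+k},
and rho(k) = gamma(k) / gamma(0). Sigma^2 cancels.
  numerator   = (1)*(-0.045) + (-0.045)*(0.563) = -0.070335.
  denominator = (1)^2 + (-0.045)^2 + (0.563)^2 = 1.318994.
  rho(1) = -0.070335 / 1.318994 = -0.0533.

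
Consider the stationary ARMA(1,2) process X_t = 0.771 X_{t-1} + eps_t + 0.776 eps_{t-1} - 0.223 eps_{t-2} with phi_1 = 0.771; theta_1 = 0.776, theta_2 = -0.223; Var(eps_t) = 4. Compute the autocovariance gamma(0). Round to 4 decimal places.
\gamma(0) = 22.8478

Multiply the model equation by X_{t-k} and take expectations. With theta_0 = psi_0 = 1 and psi_j the MA(infinity) weights, this gives
  gamma(k) - sum_i phi_i gamma(k-i) = c_k,
  c_k = sigma^2 * sum_{j=k..q} theta_j psi_{j-k}   (c_k = 0 for k > q),
using gamma(-m) = gamma(m).
psi-weights needed (psi_j = theta_j + sum_i phi_i psi_{j-i}):
  psi_1 = theta_1 + phi_1 = 0.776 + (0.771) = 1.547
  psi_2 = theta_2 + phi_1 psi_1 = -0.223 + (0.771)(1.547) = 0.969737
Right-hand sides:
  c_0 = sigma^2 (1 + theta_1 psi_1 + theta_2 psi_2) = 4 * (1 + (0.776)(1.547) + (-0.223)(0.969737)) = 4 * 1.984221 = 7.936883
  c_1 = sigma^2 (theta_1 + theta_2 psi_1) = 4 * (0.776 + (-0.223)(1.547)) = 1.724076
  c_2 = sigma^2 theta_2 = 4 * (-0.223) = -0.892
Equations for k = 0 and k = 1 (AR order 1):
  gamma(0) = phi_1 gamma(1) + c_0
  gamma(1) = phi_1 gamma(0) + c_1
Substituting the second into the first: gamma(0) (1 - phi_1^2) = c_0 + phi_1 c_1, so
  gamma(0) = (c_0 + phi_1 c_1) / (1 - phi_1^2) = (7.936883 + (0.771)(1.724076)) / (1 - (0.771)^2) = 9.266145 / 0.405559 = 22.847835.
Therefore gamma(0) = 22.8478 (to 4 decimal places).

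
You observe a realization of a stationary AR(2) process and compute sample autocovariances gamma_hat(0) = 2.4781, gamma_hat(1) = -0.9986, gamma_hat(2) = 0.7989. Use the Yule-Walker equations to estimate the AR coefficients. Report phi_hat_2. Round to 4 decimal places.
\hat\phi_{2} = 0.1910

The Yule-Walker equations for an AR(p) process read, in matrix form,
  Gamma_p phi = r_p,   with   (Gamma_p)_{ij} = gamma(|i - j|),
                       (r_p)_i = gamma(i),   i,j = 1..p.
Substitute the sample gammas (Toeplitz matrix and right-hand side of size 2):
  Gamma_p = [[2.4781, -0.9986], [-0.9986, 2.4781]]
  r_p     = [-0.9986, 0.7989]
Written out:
  2.4781 phi_1 - 0.9986 phi_2 = -0.9986
  -0.9986 phi_1 + 2.4781 phi_2 = 0.7989
Solve by Cramer's rule:
  det = gamma(0)^2 - gamma(1)^2 = (2.4781)^2 - (-0.9986)^2 = 6.14097961 - 0.99720196 = 5.14377765
  phi_hat_1 = [gamma(1) gamma(0) - gamma(1) gamma(2)] / det = [(-0.9986)(2.4781) - (-0.9986)(0.7989)] / 5.14377765 = -1.67684912 / 5.14377765 = -0.326
  phi_hat_2 = [gamma(0) gamma(2) - gamma(1)^2] / det = [(2.4781)(0.7989) - (-0.9986)^2] / 5.14377765 = 0.98255213 / 5.14377765 = 0.191
So phi_hat = [-0.3260, 0.1910].
Therefore phi_hat_2 = 0.1910.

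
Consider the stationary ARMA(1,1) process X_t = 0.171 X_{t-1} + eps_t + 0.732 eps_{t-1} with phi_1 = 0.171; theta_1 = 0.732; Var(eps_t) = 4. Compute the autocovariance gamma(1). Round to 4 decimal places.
\gamma(1) = 4.1865

Multiply the model equation by X_{t-k} and take expectations. With theta_0 = psi_0 = 1 and psi_j the MA(infinity) weights, this gives
  gamma(k) - sum_i phi_i gamma(k-i) = c_k,
  c_k = sigma^2 * sum_{j=k..q} theta_j psi_{j-k}   (c_k = 0 for k > q),
using gamma(-m) = gamma(m).
psi-weights needed (psi_j = theta_j + sum_i phi_i psi_{j-i}):
  psi_1 = theta_1 + phi_1 = 0.732 + (0.171) = 0.903
Right-hand sides:
  c_0 = sigma^2 (1 + theta_1 psi_1) = 4 * (1 + (0.732)(0.903)) = 4 * 1.660996 = 6.643984
  c_1 = sigma^2 theta_1 = 4 * (0.732) = 2.928
  c_2 = 0
Equations for k = 0 and k = 1 (AR order 1):
  gamma(0) = phi_1 gamma(1) + c_0
  gamma(1) = phi_1 gamma(0) + c_1
Substituting the second into the first: gamma(0) (1 - phi_1^2) = c_0 + phi_1 c_1, so
  gamma(0) = (c_0 + phi_1 c_1) / (1 - phi_1^2) = (6.643984 + (0.171)(2.928)) / (1 - (0.171)^2) = 7.144672 / 0.970759 = 7.359882.
  gamma(1) = phi_1 gamma(0) + c_1 = (0.171)(7.359882) + (2.928) = 4.18654.
Therefore gamma(1) = 4.1865 (to 4 decimal places).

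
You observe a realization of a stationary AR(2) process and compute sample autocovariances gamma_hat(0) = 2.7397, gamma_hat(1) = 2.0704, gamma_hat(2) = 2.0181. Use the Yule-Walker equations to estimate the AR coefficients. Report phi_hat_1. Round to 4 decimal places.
\hat\phi_{1} = 0.4641

The Yule-Walker equations for an AR(p) process read, in matrix form,
  Gamma_p phi = r_p,   with   (Gamma_p)_{ij} = gamma(|i - j|),
                       (r_p)_i = gamma(i),   i,j = 1..p.
Substitute the sample gammas (Toeplitz matrix and right-hand side of size 2):
  Gamma_p = [[2.7397, 2.0704], [2.0704, 2.7397]]
  r_p     = [2.0704, 2.0181]
Written out:
  2.7397 phi_1 + 2.0704 phi_2 = 2.0704
  2.0704 phi_1 + 2.7397 phi_2 = 2.0181
Solve by Cramer's rule:
  det = gamma(0)^2 - gamma(1)^2 = (2.7397)^2 - (2.0704)^2 = 7.50595609 - 4.28655616 = 3.21939993
  phi_hat_1 = [gamma(1) gamma(0) - gamma(1) gamma(2)] / det = [(2.0704)(2.7397) - (2.0704)(2.0181)] / 3.21939993 = 1.49400064 / 3.21939993 = 0.4641
  phi_hat_2 = [gamma(0) gamma(2) - gamma(1)^2] / det = [(2.7397)(2.0181) - (2.0704)^2] / 3.21939993 = 1.24243241 / 3.21939993 = 0.3859
So phi_hat = [0.4641, 0.3859].
Therefore phi_hat_1 = 0.4641.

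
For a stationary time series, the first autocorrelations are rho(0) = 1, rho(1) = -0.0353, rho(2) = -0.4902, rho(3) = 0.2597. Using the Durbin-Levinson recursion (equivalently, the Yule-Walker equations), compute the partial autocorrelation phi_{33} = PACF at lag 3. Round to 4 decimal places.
\phi_{33} = 0.2860

The PACF at lag k is phi_{kk}, the last component of the solution
to the Yule-Walker system G_k phi = r_k where
  (G_k)_{ij} = rho(|i - j|), (r_k)_i = rho(i), i,j = 1..k.
Equivalently, Durbin-Levinson gives phi_{kk} iteratively:
  phi_{11} = rho(1)
  phi_{kk} = [rho(k) - sum_{j=1..k-1} phi_{k-1,j} rho(k-j)]
            / [1 - sum_{j=1..k-1} phi_{k-1,j} rho(j)],
  phi_{k,j} = phi_{k-1,j} - phi_{kk} phi_{k-1,k-j},  j = 1..k-1.
Step k = 1:
  phi_11 = rho(1) = -0.0353.
Step k = 2:
  phi_22 = [rho(2) - phi_11 rho(1)] / [1 - phi_11 rho(1)] = [-0.4902 - (-0.0353)(-0.0353)] / [1 - (-0.0353)(-0.0353)]
         = -0.49144609 / 0.99875391 = -0.492059.
  Update: phi_21 = phi_11 - phi_22 phi_11 = -0.0353 - (-0.492059)(-0.0353) = -0.05267.
Step k = 3:
  phi_33 = [rho(3) - phi_21 rho(2) - phi_22 rho(1)] / [1 - phi_21 rho(1) - phi_22 rho(2)]
    numerator   = 0.2597 - (-0.05267)(-0.4902) - (-0.492059)(-0.0353) = 0.21651163
    denominator = 1 - (-0.05267)(-0.0353) - (-0.492059)(-0.4902) = 0.75693332
  phi_33 = 0.21651163 / 0.75693332 = 0.286.
Therefore phi_{33} = 0.2860.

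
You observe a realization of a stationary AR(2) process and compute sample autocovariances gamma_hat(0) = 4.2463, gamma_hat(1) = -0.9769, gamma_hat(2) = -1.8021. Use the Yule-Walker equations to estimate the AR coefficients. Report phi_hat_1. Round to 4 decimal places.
\hat\phi_{1} = -0.3460

The Yule-Walker equations for an AR(p) process read, in matrix form,
  Gamma_p phi = r_p,   with   (Gamma_p)_{ij} = gamma(|i - j|),
                       (r_p)_i = gamma(i),   i,j = 1..p.
Substitute the sample gammas (Toeplitz matrix and right-hand side of size 2):
  Gamma_p = [[4.2463, -0.9769], [-0.9769, 4.2463]]
  r_p     = [-0.9769, -1.8021]
Written out:
  4.2463 phi_1 - 0.9769 phi_2 = -0.9769
  -0.9769 phi_1 + 4.2463 phi_2 = -1.8021
Solve by Cramer's rule:
  det = gamma(0)^2 - gamma(1)^2 = (4.2463)^2 - (-0.9769)^2 = 18.03106369 - 0.95433361 = 17.07673008
  phi_hat_1 = [gamma(1) gamma(0) - gamma(1) gamma(2)] / det = [(-0.9769)(4.2463) - (-0.9769)(-1.8021)] / 17.07673008 = -5.90868196 / 17.07673008 = -0.346
  phi_hat_2 = [gamma(0) gamma(2) - gamma(1)^2] / det = [(4.2463)(-1.8021) - (-0.9769)^2] / 17.07673008 = -8.60659084 / 17.07673008 = -0.504
So phi_hat = [-0.3460, -0.5040].
Therefore phi_hat_1 = -0.3460.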